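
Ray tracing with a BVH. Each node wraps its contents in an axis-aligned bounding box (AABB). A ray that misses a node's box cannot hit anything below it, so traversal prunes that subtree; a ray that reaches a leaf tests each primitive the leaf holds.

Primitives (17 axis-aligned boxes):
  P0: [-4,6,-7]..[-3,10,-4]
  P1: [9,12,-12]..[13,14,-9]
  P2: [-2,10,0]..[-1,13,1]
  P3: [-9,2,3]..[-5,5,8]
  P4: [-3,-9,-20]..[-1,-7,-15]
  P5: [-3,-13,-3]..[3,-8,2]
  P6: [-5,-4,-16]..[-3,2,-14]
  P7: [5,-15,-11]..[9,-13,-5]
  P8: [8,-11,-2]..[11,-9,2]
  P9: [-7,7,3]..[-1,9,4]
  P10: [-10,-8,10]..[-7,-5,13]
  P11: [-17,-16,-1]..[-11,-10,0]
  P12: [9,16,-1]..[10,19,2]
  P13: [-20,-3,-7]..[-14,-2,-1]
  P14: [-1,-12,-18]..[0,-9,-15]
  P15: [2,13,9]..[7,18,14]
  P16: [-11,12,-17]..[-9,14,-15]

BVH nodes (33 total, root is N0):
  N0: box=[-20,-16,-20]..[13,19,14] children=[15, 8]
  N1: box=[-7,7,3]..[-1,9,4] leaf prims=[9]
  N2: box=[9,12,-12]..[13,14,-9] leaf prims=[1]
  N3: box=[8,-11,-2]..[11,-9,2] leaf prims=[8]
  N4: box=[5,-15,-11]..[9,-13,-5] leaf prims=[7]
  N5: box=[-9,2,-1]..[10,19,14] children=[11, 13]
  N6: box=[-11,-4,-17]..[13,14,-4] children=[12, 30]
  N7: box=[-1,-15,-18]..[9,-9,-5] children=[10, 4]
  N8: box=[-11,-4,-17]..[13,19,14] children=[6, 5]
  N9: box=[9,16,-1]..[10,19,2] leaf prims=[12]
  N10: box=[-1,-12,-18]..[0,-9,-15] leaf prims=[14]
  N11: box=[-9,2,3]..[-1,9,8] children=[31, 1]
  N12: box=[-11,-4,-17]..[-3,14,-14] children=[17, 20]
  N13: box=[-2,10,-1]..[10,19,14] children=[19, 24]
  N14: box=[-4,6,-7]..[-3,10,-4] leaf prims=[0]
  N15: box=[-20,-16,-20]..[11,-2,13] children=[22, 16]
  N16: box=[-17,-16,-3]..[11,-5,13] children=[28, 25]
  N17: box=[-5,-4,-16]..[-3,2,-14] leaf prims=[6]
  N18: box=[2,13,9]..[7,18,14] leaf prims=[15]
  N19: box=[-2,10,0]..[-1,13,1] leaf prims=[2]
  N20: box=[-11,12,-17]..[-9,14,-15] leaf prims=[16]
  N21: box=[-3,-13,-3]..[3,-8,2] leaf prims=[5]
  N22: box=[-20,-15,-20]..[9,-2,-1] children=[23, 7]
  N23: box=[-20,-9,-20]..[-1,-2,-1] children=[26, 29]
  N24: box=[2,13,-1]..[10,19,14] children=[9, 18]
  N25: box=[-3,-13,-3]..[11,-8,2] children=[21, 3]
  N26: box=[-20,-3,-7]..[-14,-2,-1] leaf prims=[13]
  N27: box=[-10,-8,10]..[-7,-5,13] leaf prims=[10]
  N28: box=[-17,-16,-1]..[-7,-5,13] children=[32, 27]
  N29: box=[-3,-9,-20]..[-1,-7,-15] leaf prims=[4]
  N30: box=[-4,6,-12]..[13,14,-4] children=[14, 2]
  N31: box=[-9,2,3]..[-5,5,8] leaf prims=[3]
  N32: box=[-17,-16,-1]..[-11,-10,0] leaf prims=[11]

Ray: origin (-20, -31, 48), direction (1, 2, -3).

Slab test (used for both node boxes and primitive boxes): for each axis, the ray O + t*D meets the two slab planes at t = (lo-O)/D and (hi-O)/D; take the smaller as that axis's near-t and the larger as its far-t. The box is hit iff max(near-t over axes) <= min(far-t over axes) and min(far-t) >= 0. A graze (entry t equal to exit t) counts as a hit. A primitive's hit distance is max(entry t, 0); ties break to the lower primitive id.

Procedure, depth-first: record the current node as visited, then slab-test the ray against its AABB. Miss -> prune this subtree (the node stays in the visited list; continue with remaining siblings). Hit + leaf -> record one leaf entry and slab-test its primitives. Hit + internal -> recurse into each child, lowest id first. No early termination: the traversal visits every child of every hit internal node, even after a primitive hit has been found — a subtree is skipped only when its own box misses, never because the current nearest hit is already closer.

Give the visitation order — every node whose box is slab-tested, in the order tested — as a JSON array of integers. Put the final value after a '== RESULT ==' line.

Trace the traversal:
N0 x:[0,33] y:[15/2,25] z:[34/3,68/3] -> hit [34/3,68/3], descend [8, 15]
  N8 x:[9,33] y:[27/2,25] z:[34/3,65/3] -> hit [27/2,65/3], descend [5, 6]
    N5 x:[11,30] y:[33/2,25] z:[34/3,49/3] -> miss, prune
    N6 x:[9,33] y:[27/2,45/2] z:[52/3,65/3] -> hit [52/3,65/3], descend [12, 30]
      N12 x:[9,17] y:[27/2,45/2] z:[62/3,65/3] -> miss, prune
      N30 x:[16,33] y:[37/2,45/2] z:[52/3,20] -> hit [37/2,20], descend [2, 14]
        N2 x:[29,33] y:[43/2,45/2] z:[19,20] -> miss, prune
        N14 x:[16,17] y:[37/2,41/2] z:[52/3,55/3] -> miss, prune
  N15 x:[0,31] y:[15/2,29/2] z:[35/3,68/3] -> hit [35/3,29/2], descend [16, 22]
    N16 x:[3,31] y:[15/2,13] z:[35/3,17] -> hit [35/3,13], descend [25, 28]
      N25 x:[17,31] y:[9,23/2] z:[46/3,17] -> miss, prune
      N28 x:[3,13] y:[15/2,13] z:[35/3,49/3] -> hit [35/3,13], descend [27, 32]
        N27 x:[10,13] y:[23/2,13] z:[35/3,38/3] -> hit [35/3,38/3] leaf, test {P10@t=35/3}
        N32 x:[3,9] y:[15/2,21/2] z:[16,49/3] -> miss, prune
    N22 x:[0,29] y:[8,29/2] z:[49/3,68/3] -> miss, prune

Summary -> nodes [0, 8, 5, 6, 12, 30, 2, 14, 15, 16, 25, 28, 27, 32, 22]; box-tests=15; leaf-entries=1; first=P10

== RESULT ==
[0, 8, 5, 6, 12, 30, 2, 14, 15, 16, 25, 28, 27, 32, 22]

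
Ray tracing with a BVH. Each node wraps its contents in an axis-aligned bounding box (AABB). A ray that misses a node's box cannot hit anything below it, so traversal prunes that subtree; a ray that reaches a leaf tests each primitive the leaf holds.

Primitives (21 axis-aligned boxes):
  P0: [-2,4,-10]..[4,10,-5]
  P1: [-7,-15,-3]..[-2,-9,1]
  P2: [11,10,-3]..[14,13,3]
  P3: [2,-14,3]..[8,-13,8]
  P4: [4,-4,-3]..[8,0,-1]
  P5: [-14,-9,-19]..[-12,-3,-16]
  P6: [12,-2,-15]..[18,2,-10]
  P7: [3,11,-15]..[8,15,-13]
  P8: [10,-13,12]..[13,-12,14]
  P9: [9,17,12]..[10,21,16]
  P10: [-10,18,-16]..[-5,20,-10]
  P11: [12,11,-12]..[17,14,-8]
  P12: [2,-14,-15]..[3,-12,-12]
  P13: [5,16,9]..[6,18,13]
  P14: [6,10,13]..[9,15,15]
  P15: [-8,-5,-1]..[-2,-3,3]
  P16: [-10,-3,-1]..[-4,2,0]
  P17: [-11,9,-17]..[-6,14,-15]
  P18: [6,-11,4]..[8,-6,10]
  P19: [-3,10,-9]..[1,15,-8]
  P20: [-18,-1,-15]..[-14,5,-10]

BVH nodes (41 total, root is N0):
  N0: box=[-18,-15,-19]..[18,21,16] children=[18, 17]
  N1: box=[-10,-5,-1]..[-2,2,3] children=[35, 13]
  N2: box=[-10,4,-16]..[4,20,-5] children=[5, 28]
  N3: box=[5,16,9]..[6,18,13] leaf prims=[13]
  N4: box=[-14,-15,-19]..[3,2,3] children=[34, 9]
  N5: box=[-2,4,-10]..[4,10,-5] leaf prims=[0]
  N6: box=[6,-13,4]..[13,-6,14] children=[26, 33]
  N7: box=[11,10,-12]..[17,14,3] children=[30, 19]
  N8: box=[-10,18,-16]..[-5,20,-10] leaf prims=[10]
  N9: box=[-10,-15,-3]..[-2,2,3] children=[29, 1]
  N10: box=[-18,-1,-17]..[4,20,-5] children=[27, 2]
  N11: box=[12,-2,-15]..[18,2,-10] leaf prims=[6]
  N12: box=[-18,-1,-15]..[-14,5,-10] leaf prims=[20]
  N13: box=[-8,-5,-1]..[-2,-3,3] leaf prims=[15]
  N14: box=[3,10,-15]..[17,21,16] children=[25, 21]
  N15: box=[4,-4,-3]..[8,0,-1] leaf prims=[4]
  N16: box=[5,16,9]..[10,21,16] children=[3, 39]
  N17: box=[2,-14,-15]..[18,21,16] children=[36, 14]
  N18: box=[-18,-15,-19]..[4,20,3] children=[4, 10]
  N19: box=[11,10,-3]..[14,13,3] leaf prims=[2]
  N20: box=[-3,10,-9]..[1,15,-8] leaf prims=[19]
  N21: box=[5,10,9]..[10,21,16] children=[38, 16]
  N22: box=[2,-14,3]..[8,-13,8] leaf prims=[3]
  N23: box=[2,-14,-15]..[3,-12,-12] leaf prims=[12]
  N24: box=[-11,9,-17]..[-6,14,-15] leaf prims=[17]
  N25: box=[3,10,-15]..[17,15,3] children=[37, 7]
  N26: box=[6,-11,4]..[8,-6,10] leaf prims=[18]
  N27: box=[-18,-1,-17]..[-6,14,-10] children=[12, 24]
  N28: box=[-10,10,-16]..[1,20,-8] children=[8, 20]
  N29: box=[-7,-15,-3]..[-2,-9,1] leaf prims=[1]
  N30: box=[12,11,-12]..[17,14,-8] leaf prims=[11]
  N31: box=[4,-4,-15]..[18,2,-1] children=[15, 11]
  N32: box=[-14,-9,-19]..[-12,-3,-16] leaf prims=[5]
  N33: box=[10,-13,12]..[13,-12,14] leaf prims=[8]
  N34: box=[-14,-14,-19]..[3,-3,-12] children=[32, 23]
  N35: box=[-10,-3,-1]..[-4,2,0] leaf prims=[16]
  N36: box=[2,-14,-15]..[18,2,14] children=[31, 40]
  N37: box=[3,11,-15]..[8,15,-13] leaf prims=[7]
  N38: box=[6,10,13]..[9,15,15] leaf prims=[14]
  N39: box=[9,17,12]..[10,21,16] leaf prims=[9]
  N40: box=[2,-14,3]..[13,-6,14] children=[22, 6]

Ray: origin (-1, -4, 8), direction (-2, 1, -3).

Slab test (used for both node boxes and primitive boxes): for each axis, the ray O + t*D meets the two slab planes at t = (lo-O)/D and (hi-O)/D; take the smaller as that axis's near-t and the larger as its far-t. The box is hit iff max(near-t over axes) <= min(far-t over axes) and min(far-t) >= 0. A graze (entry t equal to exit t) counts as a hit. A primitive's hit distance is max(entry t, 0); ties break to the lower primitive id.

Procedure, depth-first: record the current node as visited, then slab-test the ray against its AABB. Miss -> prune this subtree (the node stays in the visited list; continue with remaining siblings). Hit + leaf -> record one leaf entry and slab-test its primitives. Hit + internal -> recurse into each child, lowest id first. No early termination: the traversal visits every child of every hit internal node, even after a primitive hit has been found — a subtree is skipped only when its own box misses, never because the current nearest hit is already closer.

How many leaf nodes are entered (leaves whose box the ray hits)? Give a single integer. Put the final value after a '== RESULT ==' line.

Trace the traversal:
N0 x:[-19/2,17/2] y:[-11,25] z:[-8/3,9] -> hit [-8/3,17/2], descend [17, 18]
  N17 x:[-19/2,-3/2] y:[-10,25] z:[-8/3,23/3] -> miss, prune
  N18 x:[-5/2,17/2] y:[-11,24] z:[5/3,9] -> hit [5/3,17/2], descend [4, 10]
    N4 x:[-2,13/2] y:[-11,6] z:[5/3,9] -> hit [5/3,6], descend [9, 34]
      N9 x:[1/2,9/2] y:[-11,6] z:[5/3,11/3] -> hit [5/3,11/3], descend [1, 29]
        N1 x:[1/2,9/2] y:[-1,6] z:[5/3,3] -> hit [5/3,3], descend [13, 35]
          N13 x:[1/2,7/2] y:[-1,1] z:[5/3,3] -> miss, prune
          N35 x:[3/2,9/2] y:[1,6] z:[8/3,3] -> hit [8/3,3] leaf, test {P16@t=8/3}
        N29 x:[1/2,3] y:[-11,-5] z:[7/3,11/3] -> miss, prune
      N34 x:[-2,13/2] y:[-10,1] z:[20/3,9] -> miss, prune
    N10 x:[-5/2,17/2] y:[3,24] z:[13/3,25/3] -> hit [13/3,25/3], descend [2, 27]
      N2 x:[-5/2,9/2] y:[8,24] z:[13/3,8] -> miss, prune
      N27 x:[5/2,17/2] y:[3,18] z:[6,25/3] -> hit [6,25/3], descend [12, 24]
        N12 x:[13/2,17/2] y:[3,9] z:[6,23/3] -> hit [13/2,23/3] leaf, test {P20@t=13/2}
        N24 x:[5/2,5] y:[13,18] z:[23/3,25/3] -> miss, prune

Visited [0, 17, 18, 4, 9, 1, 13, 35, 29, 34, 10, 2, 27, 12, 24]. Tests: 15 box, 2 leaf. Nearest: P16.

== RESULT ==
2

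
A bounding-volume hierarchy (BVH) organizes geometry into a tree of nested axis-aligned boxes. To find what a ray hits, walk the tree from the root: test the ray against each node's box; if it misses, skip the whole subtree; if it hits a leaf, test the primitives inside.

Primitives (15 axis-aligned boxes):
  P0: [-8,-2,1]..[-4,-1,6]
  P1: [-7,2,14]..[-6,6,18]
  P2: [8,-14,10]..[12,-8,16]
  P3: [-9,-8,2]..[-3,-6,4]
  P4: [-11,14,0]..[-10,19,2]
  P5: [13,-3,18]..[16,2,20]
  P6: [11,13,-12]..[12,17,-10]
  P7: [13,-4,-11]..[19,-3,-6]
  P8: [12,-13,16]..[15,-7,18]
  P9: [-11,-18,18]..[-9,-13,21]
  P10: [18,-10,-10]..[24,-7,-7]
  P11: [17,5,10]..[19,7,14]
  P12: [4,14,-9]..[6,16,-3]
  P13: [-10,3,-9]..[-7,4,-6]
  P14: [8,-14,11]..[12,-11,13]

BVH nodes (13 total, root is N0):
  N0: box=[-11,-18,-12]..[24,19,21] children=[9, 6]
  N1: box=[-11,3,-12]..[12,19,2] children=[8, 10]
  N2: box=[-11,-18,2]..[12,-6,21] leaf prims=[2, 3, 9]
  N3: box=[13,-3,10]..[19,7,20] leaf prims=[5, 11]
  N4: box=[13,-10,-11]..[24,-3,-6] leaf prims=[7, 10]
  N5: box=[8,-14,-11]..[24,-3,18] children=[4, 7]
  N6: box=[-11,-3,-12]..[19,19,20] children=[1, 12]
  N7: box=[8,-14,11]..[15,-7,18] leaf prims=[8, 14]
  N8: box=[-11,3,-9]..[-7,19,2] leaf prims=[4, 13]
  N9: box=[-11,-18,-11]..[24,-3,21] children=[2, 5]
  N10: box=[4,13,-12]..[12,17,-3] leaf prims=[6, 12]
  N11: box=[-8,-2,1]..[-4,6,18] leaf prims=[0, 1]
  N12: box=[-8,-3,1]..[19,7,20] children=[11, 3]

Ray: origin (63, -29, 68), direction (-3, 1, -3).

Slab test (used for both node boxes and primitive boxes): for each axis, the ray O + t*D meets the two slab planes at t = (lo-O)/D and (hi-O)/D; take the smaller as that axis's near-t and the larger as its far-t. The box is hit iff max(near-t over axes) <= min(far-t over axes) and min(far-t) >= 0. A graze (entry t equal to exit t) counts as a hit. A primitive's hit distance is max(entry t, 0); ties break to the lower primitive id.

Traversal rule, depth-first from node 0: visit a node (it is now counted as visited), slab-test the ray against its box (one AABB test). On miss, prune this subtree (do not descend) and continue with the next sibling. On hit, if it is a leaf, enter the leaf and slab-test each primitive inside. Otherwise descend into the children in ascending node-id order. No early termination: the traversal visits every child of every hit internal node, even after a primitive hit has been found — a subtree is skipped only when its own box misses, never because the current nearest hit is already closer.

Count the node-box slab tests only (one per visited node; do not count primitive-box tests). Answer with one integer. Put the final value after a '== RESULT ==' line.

Trace the traversal:
N0 x:[13,74/3] y:[11,48] z:[47/3,80/3] -> hit [47/3,74/3], descend [6, 9]
  N6 x:[44/3,74/3] y:[26,48] z:[16,80/3] -> miss, prune
  N9 x:[13,74/3] y:[11,26] z:[47/3,79/3] -> hit [47/3,74/3], descend [2, 5]
    N2 x:[17,74/3] y:[11,23] z:[47/3,22] -> hit [17,22] leaf, test {P2@t=52/3, P3@t=22, P9(miss)}
    N5 x:[13,55/3] y:[15,26] z:[50/3,79/3] -> hit [50/3,55/3], descend [4, 7]
      N4 x:[13,50/3] y:[19,26] z:[74/3,79/3] -> miss, prune
      N7 x:[16,55/3] y:[15,22] z:[50/3,19] -> hit [50/3,55/3] leaf, test {P8@t=50/3, P14(miss)}

Summary -> nodes [0, 6, 9, 2, 5, 4, 7]; box-tests=7; leaf-entries=2; first=P8

== RESULT ==
7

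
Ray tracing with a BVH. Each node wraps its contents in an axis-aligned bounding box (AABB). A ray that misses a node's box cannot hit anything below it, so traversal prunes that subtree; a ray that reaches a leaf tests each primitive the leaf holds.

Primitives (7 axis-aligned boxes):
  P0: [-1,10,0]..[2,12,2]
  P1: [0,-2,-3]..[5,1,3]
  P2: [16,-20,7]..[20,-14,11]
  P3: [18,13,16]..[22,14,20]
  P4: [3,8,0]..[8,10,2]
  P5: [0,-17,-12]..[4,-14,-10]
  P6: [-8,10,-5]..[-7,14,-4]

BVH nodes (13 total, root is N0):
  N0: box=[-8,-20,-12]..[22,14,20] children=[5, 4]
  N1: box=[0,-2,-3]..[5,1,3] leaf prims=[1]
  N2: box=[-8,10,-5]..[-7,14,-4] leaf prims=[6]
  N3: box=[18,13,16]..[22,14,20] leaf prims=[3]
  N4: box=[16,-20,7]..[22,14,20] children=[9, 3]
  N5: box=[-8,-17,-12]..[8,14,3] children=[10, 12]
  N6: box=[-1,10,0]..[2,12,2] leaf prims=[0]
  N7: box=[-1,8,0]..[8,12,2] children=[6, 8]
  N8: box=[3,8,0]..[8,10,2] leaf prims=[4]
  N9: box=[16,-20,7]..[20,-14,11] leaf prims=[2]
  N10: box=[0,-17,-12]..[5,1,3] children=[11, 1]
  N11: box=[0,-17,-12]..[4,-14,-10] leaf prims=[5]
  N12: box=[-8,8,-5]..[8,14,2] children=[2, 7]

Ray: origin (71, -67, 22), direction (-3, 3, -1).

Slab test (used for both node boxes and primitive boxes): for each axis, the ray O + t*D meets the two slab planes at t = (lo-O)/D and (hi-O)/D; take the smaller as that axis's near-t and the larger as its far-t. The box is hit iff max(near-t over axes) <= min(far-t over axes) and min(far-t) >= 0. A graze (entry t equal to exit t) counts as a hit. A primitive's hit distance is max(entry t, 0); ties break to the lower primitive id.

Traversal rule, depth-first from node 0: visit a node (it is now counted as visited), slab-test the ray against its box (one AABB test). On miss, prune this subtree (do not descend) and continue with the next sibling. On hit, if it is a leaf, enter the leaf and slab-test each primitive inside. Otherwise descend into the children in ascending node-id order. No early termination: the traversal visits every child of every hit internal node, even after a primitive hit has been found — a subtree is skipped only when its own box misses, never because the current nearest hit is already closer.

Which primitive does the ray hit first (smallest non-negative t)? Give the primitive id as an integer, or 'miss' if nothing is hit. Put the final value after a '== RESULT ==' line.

Trace the traversal:
N0 x:[49/3,79/3] y:[47/3,27] z:[2,34] -> hit [49/3,79/3], descend [4, 5]
  N4 x:[49/3,55/3] y:[47/3,27] z:[2,15] -> miss, prune
  N5 x:[21,79/3] y:[50/3,27] z:[19,34] -> hit [21,79/3], descend [10, 12]
    N10 x:[22,71/3] y:[50/3,68/3] z:[19,34] -> hit [22,68/3], descend [1, 11]
      N1 x:[22,71/3] y:[65/3,68/3] z:[19,25] -> hit [22,68/3] leaf, test {P1@t=22}
      N11 x:[67/3,71/3] y:[50/3,53/3] z:[32,34] -> miss, prune
    N12 x:[21,79/3] y:[25,27] z:[20,27] -> hit [25,79/3], descend [2, 7]
      N2 x:[26,79/3] y:[77/3,27] z:[26,27] -> hit [26,79/3] leaf, test {P6@t=26}
      N7 x:[21,24] y:[25,79/3] z:[20,22] -> miss, prune

9 AABB tests over nodes [0, 4, 5, 10, 1, 11, 12, 2, 7]; 2 leaves entered; closest P1.

== RESULT ==
1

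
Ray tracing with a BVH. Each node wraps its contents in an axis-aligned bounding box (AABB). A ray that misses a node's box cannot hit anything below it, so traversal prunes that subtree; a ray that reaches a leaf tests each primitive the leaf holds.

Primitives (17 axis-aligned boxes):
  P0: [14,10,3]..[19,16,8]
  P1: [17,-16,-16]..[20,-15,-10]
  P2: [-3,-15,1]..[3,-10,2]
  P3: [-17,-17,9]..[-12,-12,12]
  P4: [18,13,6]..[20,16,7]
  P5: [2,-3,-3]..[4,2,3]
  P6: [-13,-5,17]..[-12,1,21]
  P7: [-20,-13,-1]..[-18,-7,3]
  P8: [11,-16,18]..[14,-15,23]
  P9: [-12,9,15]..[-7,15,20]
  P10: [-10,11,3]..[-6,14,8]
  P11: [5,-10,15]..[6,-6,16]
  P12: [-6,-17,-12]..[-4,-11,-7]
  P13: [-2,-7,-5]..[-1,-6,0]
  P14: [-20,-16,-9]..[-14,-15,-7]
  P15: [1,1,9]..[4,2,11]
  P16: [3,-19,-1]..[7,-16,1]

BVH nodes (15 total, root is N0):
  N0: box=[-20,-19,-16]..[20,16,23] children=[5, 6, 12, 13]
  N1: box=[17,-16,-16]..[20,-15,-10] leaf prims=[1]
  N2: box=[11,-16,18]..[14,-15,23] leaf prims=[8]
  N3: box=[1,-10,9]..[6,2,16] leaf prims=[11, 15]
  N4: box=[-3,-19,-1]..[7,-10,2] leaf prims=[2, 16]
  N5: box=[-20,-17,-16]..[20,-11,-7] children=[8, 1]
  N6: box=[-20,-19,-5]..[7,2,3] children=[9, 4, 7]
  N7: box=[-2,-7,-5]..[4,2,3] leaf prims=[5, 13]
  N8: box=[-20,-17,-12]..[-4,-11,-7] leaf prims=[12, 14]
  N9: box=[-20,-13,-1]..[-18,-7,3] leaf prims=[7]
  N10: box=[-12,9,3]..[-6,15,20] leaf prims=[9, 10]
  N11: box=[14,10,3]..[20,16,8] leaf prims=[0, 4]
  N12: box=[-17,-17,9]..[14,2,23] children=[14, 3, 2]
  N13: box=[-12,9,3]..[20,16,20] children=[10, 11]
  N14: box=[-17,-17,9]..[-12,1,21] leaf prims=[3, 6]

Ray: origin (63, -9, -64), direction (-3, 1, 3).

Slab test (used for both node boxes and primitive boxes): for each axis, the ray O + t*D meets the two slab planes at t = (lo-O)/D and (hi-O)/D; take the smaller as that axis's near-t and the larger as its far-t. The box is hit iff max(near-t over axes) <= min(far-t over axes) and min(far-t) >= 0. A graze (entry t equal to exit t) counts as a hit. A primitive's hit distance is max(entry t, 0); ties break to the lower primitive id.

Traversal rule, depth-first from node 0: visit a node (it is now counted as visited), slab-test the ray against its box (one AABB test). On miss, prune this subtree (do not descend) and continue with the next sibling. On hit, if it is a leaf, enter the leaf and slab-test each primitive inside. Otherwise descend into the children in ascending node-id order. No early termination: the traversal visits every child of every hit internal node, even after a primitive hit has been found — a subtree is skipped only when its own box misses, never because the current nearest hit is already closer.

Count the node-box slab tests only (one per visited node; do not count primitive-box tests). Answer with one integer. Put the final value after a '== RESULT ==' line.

Trace the traversal:
N0 x:[43/3,83/3] y:[-10,25] z:[16,29] -> hit [16,25], descend [5, 6, 12, 13]
  N5 x:[43/3,83/3] y:[-8,-2] z:[16,19] -> miss, prune
  N6 x:[56/3,83/3] y:[-10,11] z:[59/3,67/3] -> miss, prune
  N12 x:[49/3,80/3] y:[-8,11] z:[73/3,29] -> miss, prune
  N13 x:[43/3,25] y:[18,25] z:[67/3,28] -> hit [67/3,25], descend [10, 11]
    N10 x:[23,25] y:[18,24] z:[67/3,28] -> hit [23,24] leaf, test {P9(miss), P10@t=23}
    N11 x:[43/3,49/3] y:[19,25] z:[67/3,24] -> miss, prune

order=[0, 5, 6, 12, 13, 10, 11]  |boxes|=7  |leaves|=1  hit=P10

== RESULT ==
7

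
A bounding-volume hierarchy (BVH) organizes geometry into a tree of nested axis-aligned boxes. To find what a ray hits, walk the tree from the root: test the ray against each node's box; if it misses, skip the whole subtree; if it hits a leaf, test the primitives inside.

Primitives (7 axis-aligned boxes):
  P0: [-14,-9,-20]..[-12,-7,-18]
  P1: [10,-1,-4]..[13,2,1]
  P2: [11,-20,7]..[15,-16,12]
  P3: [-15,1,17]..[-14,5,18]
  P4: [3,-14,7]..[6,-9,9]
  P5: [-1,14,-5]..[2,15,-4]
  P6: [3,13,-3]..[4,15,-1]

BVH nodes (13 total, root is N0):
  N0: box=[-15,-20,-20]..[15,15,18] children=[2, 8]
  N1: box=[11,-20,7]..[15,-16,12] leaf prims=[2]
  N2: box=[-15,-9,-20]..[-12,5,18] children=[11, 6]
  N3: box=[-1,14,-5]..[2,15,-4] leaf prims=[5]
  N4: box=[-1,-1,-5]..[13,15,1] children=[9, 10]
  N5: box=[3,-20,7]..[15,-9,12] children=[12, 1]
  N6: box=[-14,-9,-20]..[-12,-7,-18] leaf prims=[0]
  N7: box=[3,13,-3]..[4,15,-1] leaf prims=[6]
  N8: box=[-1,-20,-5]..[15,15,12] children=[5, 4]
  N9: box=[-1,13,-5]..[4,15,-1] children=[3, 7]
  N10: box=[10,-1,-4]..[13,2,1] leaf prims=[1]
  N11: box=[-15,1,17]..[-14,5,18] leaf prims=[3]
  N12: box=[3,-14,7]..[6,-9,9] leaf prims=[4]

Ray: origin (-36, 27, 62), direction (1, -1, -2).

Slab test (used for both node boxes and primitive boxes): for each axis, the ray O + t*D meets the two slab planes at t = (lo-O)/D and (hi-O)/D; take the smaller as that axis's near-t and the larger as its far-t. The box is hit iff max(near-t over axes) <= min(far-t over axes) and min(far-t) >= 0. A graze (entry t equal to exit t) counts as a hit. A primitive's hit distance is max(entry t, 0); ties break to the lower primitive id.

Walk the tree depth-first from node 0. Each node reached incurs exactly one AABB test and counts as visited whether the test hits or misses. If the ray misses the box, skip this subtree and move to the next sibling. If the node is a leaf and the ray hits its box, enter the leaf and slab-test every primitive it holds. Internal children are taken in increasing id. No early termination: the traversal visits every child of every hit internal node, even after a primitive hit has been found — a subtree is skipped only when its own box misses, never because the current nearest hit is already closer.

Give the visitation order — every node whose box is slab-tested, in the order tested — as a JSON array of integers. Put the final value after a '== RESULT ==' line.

Trace the traversal:
N0 x:[21,51] y:[12,47] z:[22,41] -> hit [22,41], descend [2, 8]
  N2 x:[21,24] y:[22,36] z:[22,41] -> hit [22,24], descend [6, 11]
    N6 x:[22,24] y:[34,36] z:[40,41] -> miss, prune
    N11 x:[21,22] y:[22,26] z:[22,45/2] -> hit [22,22] leaf, test {P3@t=22}
  N8 x:[35,51] y:[12,47] z:[25,67/2] -> miss, prune

Visited [0, 2, 6, 11, 8]. Tests: 5 box, 1 leaf. Nearest: P3.

== RESULT ==
[0, 2, 6, 11, 8]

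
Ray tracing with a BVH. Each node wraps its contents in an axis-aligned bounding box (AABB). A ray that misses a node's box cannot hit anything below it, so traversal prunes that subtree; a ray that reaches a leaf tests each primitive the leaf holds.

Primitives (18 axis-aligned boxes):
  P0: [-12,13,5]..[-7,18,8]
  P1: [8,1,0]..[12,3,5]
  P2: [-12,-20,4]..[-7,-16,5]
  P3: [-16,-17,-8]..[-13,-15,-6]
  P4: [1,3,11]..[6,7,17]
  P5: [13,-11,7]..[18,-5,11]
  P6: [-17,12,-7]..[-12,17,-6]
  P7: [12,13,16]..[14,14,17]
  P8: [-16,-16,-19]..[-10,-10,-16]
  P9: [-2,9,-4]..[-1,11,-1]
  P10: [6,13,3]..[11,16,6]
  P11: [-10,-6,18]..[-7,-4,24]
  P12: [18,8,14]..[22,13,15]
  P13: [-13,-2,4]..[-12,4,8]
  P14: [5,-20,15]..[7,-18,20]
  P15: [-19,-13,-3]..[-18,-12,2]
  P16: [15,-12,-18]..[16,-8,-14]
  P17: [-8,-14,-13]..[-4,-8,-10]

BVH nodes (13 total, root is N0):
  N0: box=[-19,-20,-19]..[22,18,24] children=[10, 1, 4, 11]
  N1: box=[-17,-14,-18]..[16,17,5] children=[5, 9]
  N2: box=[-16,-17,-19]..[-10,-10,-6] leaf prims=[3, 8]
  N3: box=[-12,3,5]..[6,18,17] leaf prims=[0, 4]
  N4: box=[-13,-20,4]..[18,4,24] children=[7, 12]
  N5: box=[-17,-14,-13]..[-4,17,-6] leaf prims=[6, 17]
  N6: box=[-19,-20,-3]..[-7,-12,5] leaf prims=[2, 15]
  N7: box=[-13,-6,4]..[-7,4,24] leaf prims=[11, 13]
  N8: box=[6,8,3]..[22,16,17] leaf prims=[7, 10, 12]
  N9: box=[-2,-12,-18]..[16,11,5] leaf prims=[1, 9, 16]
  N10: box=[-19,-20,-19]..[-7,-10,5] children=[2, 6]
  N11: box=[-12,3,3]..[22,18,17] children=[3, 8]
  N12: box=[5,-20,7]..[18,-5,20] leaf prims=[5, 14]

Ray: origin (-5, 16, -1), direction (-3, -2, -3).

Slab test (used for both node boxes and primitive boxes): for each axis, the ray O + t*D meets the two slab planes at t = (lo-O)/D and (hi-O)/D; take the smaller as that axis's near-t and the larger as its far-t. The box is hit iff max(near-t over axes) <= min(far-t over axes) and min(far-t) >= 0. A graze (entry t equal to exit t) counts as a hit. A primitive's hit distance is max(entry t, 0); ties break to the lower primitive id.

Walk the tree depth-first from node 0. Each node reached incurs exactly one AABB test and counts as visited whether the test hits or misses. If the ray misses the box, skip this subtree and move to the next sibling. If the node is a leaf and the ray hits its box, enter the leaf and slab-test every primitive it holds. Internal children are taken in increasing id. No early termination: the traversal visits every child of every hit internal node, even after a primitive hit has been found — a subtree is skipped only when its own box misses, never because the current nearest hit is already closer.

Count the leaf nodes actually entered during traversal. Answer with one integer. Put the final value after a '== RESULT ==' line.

Trace the traversal:
N0 x:[-9,14/3] y:[-1,18] z:[-25/3,6] -> hit [-1,14/3], descend [1, 4, 10, 11]
  N1 x:[-7,4] y:[-1/2,15] z:[-2,17/3] -> hit [-1/2,4], descend [5, 9]
    N5 x:[-1/3,4] y:[-1/2,15] z:[5/3,4] -> hit [5/3,4] leaf, test {P6(miss), P17(miss)}
    N9 x:[-7,-1] y:[5/2,14] z:[-2,17/3] -> miss, prune
  N4 x:[-23/3,8/3] y:[6,18] z:[-25/3,-5/3] -> miss, prune
  N10 x:[2/3,14/3] y:[13,18] z:[-2,6] -> miss, prune
  N11 x:[-9,7/3] y:[-1,13/2] z:[-6,-4/3] -> miss, prune

order=[0, 1, 5, 9, 4, 10, 11]  |boxes|=7  |leaves|=1  hit=miss

== RESULT ==
1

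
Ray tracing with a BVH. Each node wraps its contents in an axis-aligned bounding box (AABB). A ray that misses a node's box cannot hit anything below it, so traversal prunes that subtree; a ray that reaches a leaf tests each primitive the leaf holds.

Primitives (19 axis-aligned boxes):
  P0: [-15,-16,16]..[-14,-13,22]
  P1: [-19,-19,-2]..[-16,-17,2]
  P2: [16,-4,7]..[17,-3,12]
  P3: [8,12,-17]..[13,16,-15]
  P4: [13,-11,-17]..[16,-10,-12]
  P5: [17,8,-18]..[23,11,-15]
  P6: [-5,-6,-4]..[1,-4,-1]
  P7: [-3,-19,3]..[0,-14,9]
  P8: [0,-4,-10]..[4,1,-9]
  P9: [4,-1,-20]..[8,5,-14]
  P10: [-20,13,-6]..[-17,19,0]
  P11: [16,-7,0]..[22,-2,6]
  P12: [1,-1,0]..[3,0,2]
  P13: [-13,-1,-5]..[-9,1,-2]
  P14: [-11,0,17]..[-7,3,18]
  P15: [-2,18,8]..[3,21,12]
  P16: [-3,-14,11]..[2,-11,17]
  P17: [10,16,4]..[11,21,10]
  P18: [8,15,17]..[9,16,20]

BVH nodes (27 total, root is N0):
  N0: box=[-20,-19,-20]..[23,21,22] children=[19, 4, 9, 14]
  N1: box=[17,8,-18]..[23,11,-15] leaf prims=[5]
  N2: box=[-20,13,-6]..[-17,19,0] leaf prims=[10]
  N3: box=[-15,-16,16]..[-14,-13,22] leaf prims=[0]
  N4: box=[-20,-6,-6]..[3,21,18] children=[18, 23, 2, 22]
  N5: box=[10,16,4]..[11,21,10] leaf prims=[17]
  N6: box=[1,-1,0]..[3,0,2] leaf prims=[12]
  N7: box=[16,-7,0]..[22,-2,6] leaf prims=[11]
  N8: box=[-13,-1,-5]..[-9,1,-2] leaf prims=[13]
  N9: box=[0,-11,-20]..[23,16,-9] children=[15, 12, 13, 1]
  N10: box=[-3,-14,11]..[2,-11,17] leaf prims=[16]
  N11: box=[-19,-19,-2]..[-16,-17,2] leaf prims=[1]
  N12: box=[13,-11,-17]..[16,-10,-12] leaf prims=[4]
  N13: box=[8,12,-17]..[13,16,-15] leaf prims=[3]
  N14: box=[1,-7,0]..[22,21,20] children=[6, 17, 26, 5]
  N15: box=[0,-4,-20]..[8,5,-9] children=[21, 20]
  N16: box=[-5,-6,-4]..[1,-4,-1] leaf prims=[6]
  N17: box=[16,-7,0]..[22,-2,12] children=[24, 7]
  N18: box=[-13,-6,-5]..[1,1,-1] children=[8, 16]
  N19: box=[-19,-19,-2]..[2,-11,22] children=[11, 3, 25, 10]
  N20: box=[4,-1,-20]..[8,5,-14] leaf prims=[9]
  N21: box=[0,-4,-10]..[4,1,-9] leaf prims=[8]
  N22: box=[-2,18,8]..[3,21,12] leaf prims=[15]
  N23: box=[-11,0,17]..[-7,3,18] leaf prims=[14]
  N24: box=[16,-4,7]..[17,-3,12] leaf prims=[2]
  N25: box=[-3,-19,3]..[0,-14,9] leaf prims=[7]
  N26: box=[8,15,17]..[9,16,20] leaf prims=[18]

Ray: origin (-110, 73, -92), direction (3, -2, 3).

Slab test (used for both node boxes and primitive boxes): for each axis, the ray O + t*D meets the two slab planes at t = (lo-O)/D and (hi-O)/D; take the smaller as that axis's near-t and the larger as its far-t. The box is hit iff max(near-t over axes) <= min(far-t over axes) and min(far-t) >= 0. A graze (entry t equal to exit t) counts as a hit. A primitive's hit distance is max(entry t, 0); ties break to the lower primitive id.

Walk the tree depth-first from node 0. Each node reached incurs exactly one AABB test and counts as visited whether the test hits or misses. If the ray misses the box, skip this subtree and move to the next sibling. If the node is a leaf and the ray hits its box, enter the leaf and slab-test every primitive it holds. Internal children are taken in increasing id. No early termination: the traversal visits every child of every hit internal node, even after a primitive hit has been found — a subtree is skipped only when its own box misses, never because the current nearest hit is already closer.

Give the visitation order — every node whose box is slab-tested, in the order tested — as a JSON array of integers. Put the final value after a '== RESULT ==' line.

Traverse from the root:
N0 x:[30,133/3] y:[26,46] z:[24,38] -> hit [30,38], descend [4, 9, 14, 19]
  N4 x:[30,113/3] y:[26,79/2] z:[86/3,110/3] -> hit [30,110/3], descend [2, 18, 22, 23]
    N2 x:[30,31] y:[27,30] z:[86/3,92/3] -> hit [30,30] leaf, test {P10@t=30}
    N18 x:[97/3,37] y:[36,79/2] z:[29,91/3] -> miss, prune
    N22 x:[36,113/3] y:[26,55/2] z:[100/3,104/3] -> miss, prune
    N23 x:[33,103/3] y:[35,73/2] z:[109/3,110/3] -> miss, prune
  N9 x:[110/3,133/3] y:[57/2,42] z:[24,83/3] -> miss, prune
  N14 x:[37,44] y:[26,40] z:[92/3,112/3] -> hit [37,112/3], descend [5, 6, 17, 26]
    N5 x:[40,121/3] y:[26,57/2] z:[32,34] -> miss, prune
    N6 x:[37,113/3] y:[73/2,37] z:[92/3,94/3] -> miss, prune
    N17 x:[42,44] y:[75/2,40] z:[92/3,104/3] -> miss, prune
    N26 x:[118/3,119/3] y:[57/2,29] z:[109/3,112/3] -> miss, prune
  N19 x:[91/3,112/3] y:[42,46] z:[30,38] -> miss, prune

Visited [0, 4, 2, 18, 22, 23, 9, 14, 5, 6, 17, 26, 19]. Tests: 13 box, 1 leaf. Nearest: P10.

== RESULT ==
[0, 4, 2, 18, 22, 23, 9, 14, 5, 6, 17, 26, 19]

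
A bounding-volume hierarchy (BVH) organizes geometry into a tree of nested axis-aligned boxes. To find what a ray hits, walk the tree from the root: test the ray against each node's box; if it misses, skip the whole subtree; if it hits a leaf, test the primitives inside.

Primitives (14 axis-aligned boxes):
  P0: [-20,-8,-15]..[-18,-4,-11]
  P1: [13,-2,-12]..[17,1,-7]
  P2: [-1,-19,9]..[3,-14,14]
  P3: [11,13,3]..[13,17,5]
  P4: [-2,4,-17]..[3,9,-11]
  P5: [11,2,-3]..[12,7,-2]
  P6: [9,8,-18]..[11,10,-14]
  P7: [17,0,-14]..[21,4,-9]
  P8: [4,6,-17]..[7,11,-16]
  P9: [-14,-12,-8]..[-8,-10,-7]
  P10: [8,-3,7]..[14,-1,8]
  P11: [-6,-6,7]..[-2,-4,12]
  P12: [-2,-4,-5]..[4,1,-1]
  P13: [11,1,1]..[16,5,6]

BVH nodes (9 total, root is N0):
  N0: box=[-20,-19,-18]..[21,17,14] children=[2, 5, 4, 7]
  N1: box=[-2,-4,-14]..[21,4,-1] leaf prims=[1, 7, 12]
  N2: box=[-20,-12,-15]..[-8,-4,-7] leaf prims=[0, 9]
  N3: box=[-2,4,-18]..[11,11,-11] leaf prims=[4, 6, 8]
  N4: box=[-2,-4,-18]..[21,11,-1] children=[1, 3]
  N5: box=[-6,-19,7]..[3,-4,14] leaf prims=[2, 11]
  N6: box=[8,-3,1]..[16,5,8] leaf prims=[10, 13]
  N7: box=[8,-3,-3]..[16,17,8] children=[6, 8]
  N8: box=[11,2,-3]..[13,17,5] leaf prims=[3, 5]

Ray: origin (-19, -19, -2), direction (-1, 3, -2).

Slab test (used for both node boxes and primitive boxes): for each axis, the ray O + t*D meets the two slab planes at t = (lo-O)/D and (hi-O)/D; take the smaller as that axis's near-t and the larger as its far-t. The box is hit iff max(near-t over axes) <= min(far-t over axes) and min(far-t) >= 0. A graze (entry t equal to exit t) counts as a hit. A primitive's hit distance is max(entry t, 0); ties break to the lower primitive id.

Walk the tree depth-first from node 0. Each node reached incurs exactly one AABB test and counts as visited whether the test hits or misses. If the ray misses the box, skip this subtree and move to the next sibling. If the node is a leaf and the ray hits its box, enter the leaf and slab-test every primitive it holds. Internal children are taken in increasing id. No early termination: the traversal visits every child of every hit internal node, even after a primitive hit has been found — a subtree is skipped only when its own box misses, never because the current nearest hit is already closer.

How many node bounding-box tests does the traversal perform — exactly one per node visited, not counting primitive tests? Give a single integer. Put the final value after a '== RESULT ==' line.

Traverse from the root:
N0 x:[-40,1] y:[0,12] z:[-8,8] -> hit [0,1], descend [2, 4, 5, 7]
  N2 x:[-11,1] y:[7/3,5] z:[5/2,13/2] -> miss, prune
  N4 x:[-40,-17] y:[5,10] z:[-1/2,8] -> miss, prune
  N5 x:[-22,-13] y:[0,5] z:[-8,-9/2] -> miss, prune
  N7 x:[-35,-27] y:[16/3,12] z:[-5,1/2] -> miss, prune

Summary -> nodes [0, 2, 4, 5, 7]; box-tests=5; leaf-entries=0; first=miss

== RESULT ==
5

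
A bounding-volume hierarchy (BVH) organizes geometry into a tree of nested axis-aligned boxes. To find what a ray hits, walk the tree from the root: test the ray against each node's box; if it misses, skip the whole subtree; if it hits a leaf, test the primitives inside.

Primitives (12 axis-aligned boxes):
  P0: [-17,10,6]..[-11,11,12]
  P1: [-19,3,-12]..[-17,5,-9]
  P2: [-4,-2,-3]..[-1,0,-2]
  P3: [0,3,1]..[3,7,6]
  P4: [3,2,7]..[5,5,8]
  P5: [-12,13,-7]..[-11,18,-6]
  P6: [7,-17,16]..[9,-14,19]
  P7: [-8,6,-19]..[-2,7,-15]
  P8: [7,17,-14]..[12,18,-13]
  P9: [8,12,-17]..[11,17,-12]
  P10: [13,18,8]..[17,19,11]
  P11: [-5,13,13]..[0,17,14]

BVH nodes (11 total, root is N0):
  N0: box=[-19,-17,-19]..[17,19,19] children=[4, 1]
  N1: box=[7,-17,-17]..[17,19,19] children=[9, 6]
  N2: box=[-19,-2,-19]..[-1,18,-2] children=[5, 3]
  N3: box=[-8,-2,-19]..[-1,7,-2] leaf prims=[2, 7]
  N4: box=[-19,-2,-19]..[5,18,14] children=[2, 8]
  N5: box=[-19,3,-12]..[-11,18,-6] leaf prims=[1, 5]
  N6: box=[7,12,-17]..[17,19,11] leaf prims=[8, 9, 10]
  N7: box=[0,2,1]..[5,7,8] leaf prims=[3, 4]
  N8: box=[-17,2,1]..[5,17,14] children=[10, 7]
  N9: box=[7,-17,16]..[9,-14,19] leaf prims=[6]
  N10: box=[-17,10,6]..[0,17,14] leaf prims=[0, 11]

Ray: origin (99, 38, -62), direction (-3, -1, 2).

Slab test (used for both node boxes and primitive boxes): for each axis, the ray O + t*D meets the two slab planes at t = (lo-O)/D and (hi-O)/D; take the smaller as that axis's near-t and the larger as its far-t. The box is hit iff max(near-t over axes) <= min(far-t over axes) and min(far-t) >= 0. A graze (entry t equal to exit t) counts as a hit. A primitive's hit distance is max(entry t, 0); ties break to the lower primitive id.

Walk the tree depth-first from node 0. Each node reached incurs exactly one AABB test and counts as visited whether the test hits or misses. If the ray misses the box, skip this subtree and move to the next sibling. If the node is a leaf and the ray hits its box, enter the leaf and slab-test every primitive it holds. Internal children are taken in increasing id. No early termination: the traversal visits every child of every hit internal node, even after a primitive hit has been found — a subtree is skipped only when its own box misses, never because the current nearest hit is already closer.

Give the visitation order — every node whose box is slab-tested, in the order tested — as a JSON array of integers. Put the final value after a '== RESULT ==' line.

Trace the traversal:
N0 x:[82/3,118/3] y:[19,55] z:[43/2,81/2] -> hit [82/3,118/3], descend [1, 4]
  N1 x:[82/3,92/3] y:[19,55] z:[45/2,81/2] -> hit [82/3,92/3], descend [6, 9]
    N6 x:[82/3,92/3] y:[19,26] z:[45/2,73/2] -> miss, prune
    N9 x:[30,92/3] y:[52,55] z:[39,81/2] -> miss, prune
  N4 x:[94/3,118/3] y:[20,40] z:[43/2,38] -> hit [94/3,38], descend [2, 8]
    N2 x:[100/3,118/3] y:[20,40] z:[43/2,30] -> miss, prune
    N8 x:[94/3,116/3] y:[21,36] z:[63/2,38] -> hit [63/2,36], descend [7, 10]
      N7 x:[94/3,33] y:[31,36] z:[63/2,35] -> hit [63/2,33] leaf, test {P3@t=32, P4(miss)}
      N10 x:[33,116/3] y:[21,28] z:[34,38] -> miss, prune

9 AABB tests over nodes [0, 1, 6, 9, 4, 2, 8, 7, 10]; 1 leaf entered; closest P3.

== RESULT ==
[0, 1, 6, 9, 4, 2, 8, 7, 10]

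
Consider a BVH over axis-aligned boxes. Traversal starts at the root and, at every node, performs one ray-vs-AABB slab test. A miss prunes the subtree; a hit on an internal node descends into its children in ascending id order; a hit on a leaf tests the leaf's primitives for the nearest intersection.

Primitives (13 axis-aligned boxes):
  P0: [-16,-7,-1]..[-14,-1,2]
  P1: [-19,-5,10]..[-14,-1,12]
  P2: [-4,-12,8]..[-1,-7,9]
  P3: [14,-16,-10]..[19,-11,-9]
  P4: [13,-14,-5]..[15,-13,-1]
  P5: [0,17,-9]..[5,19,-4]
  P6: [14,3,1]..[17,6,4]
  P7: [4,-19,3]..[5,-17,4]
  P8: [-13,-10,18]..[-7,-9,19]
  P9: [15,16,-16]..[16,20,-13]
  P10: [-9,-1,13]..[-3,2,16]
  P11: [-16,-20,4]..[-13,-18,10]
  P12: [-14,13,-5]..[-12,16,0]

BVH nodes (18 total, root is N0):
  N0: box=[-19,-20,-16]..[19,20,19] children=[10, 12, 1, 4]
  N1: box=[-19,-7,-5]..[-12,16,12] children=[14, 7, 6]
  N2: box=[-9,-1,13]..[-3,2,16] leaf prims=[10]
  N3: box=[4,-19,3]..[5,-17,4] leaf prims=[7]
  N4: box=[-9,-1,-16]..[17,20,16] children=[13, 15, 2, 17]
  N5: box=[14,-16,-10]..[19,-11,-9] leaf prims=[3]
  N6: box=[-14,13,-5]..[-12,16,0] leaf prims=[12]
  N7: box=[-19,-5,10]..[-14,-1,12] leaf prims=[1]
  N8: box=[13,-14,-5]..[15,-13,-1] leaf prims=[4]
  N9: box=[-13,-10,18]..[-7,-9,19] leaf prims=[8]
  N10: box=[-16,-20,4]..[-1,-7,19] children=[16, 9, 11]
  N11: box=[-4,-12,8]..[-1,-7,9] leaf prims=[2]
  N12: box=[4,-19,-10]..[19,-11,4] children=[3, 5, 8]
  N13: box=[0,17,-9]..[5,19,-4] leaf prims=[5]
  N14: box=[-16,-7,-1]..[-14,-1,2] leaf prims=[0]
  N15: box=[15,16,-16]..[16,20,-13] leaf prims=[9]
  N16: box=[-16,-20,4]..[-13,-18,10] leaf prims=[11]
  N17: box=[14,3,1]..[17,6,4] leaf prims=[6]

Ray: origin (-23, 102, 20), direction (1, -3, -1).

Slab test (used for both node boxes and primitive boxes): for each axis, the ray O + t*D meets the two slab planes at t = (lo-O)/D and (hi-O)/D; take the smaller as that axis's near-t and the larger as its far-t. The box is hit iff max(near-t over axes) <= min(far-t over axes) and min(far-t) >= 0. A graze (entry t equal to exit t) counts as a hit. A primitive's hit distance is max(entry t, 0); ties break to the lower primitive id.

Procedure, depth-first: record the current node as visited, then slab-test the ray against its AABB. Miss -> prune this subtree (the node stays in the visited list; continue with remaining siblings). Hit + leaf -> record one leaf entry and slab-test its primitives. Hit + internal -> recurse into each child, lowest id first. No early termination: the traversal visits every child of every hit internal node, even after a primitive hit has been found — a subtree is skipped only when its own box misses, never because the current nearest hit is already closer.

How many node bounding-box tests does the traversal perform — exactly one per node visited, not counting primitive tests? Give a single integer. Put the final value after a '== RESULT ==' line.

Walk:
N0 x:[4,42] y:[82/3,122/3] z:[1,36] -> hit [82/3,36], descend [1, 4, 10, 12]
  N1 x:[4,11] y:[86/3,109/3] z:[8,25] -> miss, prune
  N4 x:[14,40] y:[82/3,103/3] z:[4,36] -> hit [82/3,103/3], descend [2, 13, 15, 17]
    N2 x:[14,20] y:[100/3,103/3] z:[4,7] -> miss, prune
    N13 x:[23,28] y:[83/3,85/3] z:[24,29] -> hit [83/3,28] leaf, test {P5@t=83/3}
    N15 x:[38,39] y:[82/3,86/3] z:[33,36] -> miss, prune
    N17 x:[37,40] y:[32,33] z:[16,19] -> miss, prune
  N10 x:[7,22] y:[109/3,122/3] z:[1,16] -> miss, prune
  N12 x:[27,42] y:[113/3,121/3] z:[16,30] -> miss, prune

Visited [0, 1, 4, 2, 13, 15, 17, 10, 12]. Tests: 9 box, 1 leaf. Nearest: P5.

== RESULT ==
9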